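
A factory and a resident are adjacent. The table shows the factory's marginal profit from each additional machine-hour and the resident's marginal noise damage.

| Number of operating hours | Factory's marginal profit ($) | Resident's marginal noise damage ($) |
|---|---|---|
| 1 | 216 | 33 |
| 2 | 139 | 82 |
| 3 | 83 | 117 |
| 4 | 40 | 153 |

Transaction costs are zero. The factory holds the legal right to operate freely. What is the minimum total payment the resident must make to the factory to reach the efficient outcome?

$123

Left alone the factory would choose level 4 (marginal profit stays positive).
Efficient level: k* = 2 (marginal profit ≥ marginal noise damage through 2).
The resident must at least cover the factory's forgone profit from cutting 4→2: 83 + 40 = 123.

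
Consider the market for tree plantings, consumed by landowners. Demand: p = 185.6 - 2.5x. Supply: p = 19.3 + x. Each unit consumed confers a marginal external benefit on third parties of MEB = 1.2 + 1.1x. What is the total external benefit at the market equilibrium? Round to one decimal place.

1298.7

Market equilibrium (private): 19.3 + x = 185.6 - 2.5x → x_m = 47.5143.
Total external benefit = ∫₀^{x_m} (1.2 + 1.1x) dx = 1.2×47.5143 + ½×1.1×47.5143² = 1298.7019.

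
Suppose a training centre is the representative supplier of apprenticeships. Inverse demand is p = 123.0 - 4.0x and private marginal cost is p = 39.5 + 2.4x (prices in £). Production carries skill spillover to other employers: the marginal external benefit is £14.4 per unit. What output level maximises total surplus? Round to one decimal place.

Social marginal cost = private MC − MEB = 25.1 + 2.4x.
Set SMC = demand: 25.1 + 2.4x = 123.0 - 4.0x → x* = 15.2969.

x* = 15.3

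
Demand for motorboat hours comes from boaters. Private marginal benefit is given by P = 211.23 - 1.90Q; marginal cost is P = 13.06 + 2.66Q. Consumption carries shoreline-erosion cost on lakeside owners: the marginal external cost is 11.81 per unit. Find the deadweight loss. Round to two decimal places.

Market equilibrium (private): 13.06 + 2.66Q = 211.23 - 1.90Q → Q_m = 43.4583.
Social marginal benefit = demand − MEC = 199.42 - 1.90Q.
Set SMB = MC: 199.42 - 1.90Q = 13.06 + 2.66Q → Q* = 40.8684.
Between Q* and Q_m the wedge MC − SMB runs linearly from 0 to MEC(Q_m), so the loss is a triangle.
DWL = ½ × 2.5899 × 11.8100 = 15.2934.

DWL = 15.29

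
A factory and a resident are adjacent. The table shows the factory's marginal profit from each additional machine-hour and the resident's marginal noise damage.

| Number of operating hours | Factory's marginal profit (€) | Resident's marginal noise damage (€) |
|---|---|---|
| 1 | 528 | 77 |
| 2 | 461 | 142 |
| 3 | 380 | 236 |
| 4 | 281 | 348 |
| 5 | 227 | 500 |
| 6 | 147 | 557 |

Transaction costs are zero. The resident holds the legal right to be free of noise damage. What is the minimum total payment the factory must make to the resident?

Efficient level: marginal profit ≥ marginal noise damage through level 3, so k* = 3.
With the resident holding the right, the factory must at least compensate total damage at k*: 77 + 142 + 236 = 455.

€455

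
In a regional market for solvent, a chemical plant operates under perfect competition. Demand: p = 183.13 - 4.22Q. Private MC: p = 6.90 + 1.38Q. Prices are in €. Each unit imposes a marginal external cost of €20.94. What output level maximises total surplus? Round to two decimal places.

Q* = 27.73

Social marginal cost = private MC + MEC = 27.84 + 1.38Q.
Set SMC = demand: 27.84 + 1.38Q = 183.13 - 4.22Q → Q* = 27.7304.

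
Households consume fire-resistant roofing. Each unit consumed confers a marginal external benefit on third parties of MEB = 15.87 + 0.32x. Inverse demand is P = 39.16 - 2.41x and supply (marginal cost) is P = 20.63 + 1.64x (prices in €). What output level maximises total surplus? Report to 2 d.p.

Social marginal benefit = demand + MEB = 55.03 - 2.09x.
Set SMB = MC: 55.03 - 2.09x = 20.63 + 1.64x → x* = 9.2225.

x* = 9.22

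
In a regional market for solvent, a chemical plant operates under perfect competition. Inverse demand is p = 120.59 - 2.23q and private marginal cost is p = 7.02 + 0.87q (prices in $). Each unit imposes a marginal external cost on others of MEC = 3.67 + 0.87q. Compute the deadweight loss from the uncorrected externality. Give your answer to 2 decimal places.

DWL = $159.11

Market equilibrium (private): 7.02 + 0.87q = 120.59 - 2.23q → q_m = 36.6355.
Social marginal cost = private MC + MEC = 10.69 + 1.74q.
Set SMC = demand: 10.69 + 1.74q = 120.59 - 2.23q → q* = 27.6826.
The loss is the area between SMC and demand from q* to q_m; with linear curves that's a triangle of height MEC(q_m).
DWL = ½ × 8.9529 × 35.5429 = 159.1060.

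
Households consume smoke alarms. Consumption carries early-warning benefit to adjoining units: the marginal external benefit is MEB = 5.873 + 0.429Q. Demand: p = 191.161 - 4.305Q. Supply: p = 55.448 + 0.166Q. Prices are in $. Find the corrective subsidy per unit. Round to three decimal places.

subsidy = $20.900 per unit

Social marginal benefit = demand + MEB = 197.034 - 3.876Q.
Set SMB = MC: 197.034 - 3.876Q = 55.448 + 0.166Q → Q* = 35.0287.
The Pigouvian subsidy equals MEB at Q*: 5.873 + 0.429×35.0287 = 20.9003.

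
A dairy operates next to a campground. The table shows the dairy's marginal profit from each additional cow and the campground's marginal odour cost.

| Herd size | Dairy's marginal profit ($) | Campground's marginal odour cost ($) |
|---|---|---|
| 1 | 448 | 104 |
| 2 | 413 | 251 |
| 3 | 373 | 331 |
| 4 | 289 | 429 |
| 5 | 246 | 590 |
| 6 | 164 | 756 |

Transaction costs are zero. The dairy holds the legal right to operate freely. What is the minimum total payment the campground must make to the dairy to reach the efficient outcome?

Left alone the dairy would choose level 6 (marginal profit stays positive).
Efficient level: k* = 3 (marginal profit ≥ marginal odour cost through 3).
The campground must at least cover the dairy's forgone profit from cutting 6→3: 289 + 246 + 164 = 699.

$699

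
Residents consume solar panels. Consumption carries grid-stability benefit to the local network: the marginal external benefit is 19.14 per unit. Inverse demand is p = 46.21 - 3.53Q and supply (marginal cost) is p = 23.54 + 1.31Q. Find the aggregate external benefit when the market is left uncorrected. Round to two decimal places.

Market equilibrium (private): 23.54 + 1.31Q = 46.21 - 3.53Q → Q_m = 4.6839.
Total external benefit = MEB × Q_m = 19.14 × 4.6839 = 89.6498.

89.65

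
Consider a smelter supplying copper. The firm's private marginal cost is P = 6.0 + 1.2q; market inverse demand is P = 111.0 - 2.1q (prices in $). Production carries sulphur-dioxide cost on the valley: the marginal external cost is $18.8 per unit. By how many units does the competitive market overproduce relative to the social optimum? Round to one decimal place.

Market equilibrium (private): 6.0 + 1.2q = 111.0 - 2.1q → q_m = 31.8182.
Social marginal cost = private MC + MEC = 24.8 + 1.2q.
Set SMC = demand: 24.8 + 1.2q = 111.0 - 2.1q → q* = 26.1212.
Gap = |31.8182 − 26.1212| = 5.6970.

5.7 units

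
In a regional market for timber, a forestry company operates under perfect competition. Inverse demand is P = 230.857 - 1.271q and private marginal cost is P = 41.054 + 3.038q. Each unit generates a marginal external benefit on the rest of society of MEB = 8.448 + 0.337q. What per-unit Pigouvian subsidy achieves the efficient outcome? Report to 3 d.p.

subsidy = 25.268 per unit

Social marginal cost = private MC − MEB = 32.606 + 2.701q.
Set SMC = demand: 32.606 + 2.701q = 230.857 - 1.271q → q* = 49.9121.
The Pigouvian subsidy equals MEB at q*: 8.448 + 0.337×49.9121 = 25.2684.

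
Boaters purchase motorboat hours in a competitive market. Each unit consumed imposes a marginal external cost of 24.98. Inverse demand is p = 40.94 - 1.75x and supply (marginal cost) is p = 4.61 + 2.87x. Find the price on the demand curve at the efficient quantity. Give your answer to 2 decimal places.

Social marginal benefit = demand − MEC = 15.96 - 1.75x.
Set SMB = MC: 15.96 - 1.75x = 4.61 + 2.87x → x* = 2.4567.
Consumer price on the demand curve at x*: 40.94 − 1.75×2.4567 = 36.6408.

P = 36.64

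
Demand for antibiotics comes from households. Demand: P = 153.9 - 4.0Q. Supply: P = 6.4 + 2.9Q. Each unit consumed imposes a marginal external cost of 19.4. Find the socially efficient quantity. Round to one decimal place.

Social marginal benefit = demand − MEC = 134.5 - 4.0Q.
Set SMB = MC: 134.5 - 4.0Q = 6.4 + 2.9Q → Q* = 18.5652.

Q* = 18.6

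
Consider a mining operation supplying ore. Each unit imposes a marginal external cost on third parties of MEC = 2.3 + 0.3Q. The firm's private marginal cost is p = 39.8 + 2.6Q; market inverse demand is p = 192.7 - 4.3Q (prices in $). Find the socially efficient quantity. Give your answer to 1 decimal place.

Social marginal cost = private MC + MEC = 42.1 + 2.9Q.
Set SMC = demand: 42.1 + 2.9Q = 192.7 - 4.3Q → Q* = 20.9167.

Q* = 20.9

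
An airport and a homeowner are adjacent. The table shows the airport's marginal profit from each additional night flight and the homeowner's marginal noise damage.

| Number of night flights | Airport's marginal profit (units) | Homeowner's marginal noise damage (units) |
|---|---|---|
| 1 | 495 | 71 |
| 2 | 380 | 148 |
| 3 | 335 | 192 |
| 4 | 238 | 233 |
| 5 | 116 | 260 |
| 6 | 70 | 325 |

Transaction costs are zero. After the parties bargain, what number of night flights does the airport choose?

Bargaining reaches the level where marginal profit last exceeds marginal noise damage.
That holds through level 4 (238 ≥ 233) but not at 5 (116 < 260).

4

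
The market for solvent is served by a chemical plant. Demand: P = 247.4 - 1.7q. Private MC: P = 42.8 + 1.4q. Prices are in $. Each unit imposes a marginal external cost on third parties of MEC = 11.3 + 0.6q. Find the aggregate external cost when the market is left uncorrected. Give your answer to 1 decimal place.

$2052.6

Market equilibrium (private): 42.8 + 1.4q = 247.4 - 1.7q → q_m = 66.0000.
Total external cost = ∫₀^{q_m} (11.3 + 0.6q) dq = 11.3×66.0000 + ½×0.6×66.0000² = 2052.6000.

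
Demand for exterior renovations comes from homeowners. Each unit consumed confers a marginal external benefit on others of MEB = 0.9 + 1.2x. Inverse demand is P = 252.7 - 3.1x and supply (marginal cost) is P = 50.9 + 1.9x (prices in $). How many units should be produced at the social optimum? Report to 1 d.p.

x* = 53.3

Social marginal benefit = demand + MEB = 253.6 - 1.9x.
Set SMB = MC: 253.6 - 1.9x = 50.9 + 1.9x → x* = 53.3421.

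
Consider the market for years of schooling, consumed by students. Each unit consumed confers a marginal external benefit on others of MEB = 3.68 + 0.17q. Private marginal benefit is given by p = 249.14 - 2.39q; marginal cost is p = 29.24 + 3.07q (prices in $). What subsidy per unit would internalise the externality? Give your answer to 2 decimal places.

subsidy = $10.86 per unit

Social marginal benefit = demand + MEB = 252.82 - 2.22q.
Set SMB = MC: 252.82 - 2.22q = 29.24 + 3.07q → q* = 42.2647.
The Pigouvian subsidy equals MEB at q*: 3.68 + 0.17×42.2647 = 10.8650.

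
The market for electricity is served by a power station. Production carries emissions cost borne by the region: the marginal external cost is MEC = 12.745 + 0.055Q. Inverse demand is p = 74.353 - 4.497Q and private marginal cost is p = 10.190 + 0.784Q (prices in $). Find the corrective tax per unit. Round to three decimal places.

tax = $13.275 per unit

Social marginal cost = private MC + MEC = 22.935 + 0.839Q.
Set SMC = demand: 22.935 + 0.839Q = 74.353 - 4.497Q → Q* = 9.6361.
The Pigouvian tax equals MEC at Q*: 12.745 + 0.055×9.6361 = 13.2750.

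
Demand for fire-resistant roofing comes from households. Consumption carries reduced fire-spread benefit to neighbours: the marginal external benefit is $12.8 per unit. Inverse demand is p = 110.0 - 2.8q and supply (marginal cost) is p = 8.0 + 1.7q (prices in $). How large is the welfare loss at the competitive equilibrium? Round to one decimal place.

Market equilibrium (private): 8.0 + 1.7q = 110.0 - 2.8q → q_m = 22.6667.
Social marginal benefit = demand + MEB = 122.8 - 2.8q.
Set SMB = MC: 122.8 - 2.8q = 8.0 + 1.7q → q* = 25.5111.
The loss is the area between SMB and MC from q* to q_m; with linear curves that's a triangle of height MEB(q_m).
DWL = ½ × 2.8444 × 12.8000 = 18.2042.

DWL = $18.2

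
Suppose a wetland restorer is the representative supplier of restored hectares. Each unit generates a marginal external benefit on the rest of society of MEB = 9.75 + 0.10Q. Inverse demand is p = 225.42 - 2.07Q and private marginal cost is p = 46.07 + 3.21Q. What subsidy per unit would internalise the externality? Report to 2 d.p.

Social marginal cost = private MC − MEB = 36.32 + 3.11Q.
Set SMC = demand: 36.32 + 3.11Q = 225.42 - 2.07Q → Q* = 36.5058.
The Pigouvian subsidy equals MEB at Q*: 9.75 + 0.10×36.5058 = 13.4006.

subsidy = 13.40 per unit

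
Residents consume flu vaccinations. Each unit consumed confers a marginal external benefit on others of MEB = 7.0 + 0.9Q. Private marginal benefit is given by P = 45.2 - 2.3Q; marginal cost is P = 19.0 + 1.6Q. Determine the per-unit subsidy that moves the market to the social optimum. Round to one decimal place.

Social marginal benefit = demand + MEB = 52.2 - 1.4Q.
Set SMB = MC: 52.2 - 1.4Q = 19.0 + 1.6Q → Q* = 11.0667.
The Pigouvian subsidy equals MEB at Q*: 7.0 + 0.9×11.0667 = 16.9600.

subsidy = 17.0 per unit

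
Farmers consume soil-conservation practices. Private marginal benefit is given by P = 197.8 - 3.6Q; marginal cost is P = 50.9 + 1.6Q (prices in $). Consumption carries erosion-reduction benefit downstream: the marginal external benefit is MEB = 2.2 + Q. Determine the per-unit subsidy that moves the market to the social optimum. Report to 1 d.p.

subsidy = $37.7 per unit

Social marginal benefit = demand + MEB = 200.0 - 2.6Q.
Set SMB = MC: 200.0 - 2.6Q = 50.9 + 1.6Q → Q* = 35.5000.
The Pigouvian subsidy equals MEB at Q*: 2.2 + 1.0×35.5000 = 37.7000.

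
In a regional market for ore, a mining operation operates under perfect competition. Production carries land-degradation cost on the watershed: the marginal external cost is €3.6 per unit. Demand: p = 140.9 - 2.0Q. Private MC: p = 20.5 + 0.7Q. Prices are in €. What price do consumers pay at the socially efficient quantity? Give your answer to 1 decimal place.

Social marginal cost = private MC + MEC = 24.1 + 0.7Q.
Set SMC = demand: 24.1 + 0.7Q = 140.9 - 2.0Q → Q* = 43.2593.
Consumer price on the demand curve at Q*: 140.9 − 2.0×43.2593 = 54.3814.

P = €54.4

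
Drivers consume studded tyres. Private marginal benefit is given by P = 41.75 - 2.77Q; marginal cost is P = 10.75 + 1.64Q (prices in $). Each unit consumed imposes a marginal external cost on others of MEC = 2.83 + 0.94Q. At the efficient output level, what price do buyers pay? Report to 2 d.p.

P = $27.16

Social marginal benefit = demand − MEC = 38.92 - 3.71Q.
Set SMB = MC: 38.92 - 3.71Q = 10.75 + 1.64Q → Q* = 5.2654.
Consumer price on the demand curve at Q*: 41.75 − 2.77×5.2654 = 27.1648.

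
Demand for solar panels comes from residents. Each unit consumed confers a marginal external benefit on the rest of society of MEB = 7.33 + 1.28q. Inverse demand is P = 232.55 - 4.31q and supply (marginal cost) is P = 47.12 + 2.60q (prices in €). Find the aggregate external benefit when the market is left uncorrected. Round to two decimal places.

Market equilibrium (private): 47.12 + 2.60q = 232.55 - 4.31q → q_m = 26.8350.
Total external benefit = ∫₀^{q_m} (7.33 + 1.28q) dq = 7.33×26.8350 + ½×1.28×26.8350² = 657.5756.

€657.58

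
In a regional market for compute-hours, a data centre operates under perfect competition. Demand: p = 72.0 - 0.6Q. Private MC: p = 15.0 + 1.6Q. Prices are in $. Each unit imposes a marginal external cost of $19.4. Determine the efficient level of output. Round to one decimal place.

Q* = 17.1

Social marginal cost = private MC + MEC = 34.4 + 1.6Q.
Set SMC = demand: 34.4 + 1.6Q = 72.0 - 0.6Q → Q* = 17.0909.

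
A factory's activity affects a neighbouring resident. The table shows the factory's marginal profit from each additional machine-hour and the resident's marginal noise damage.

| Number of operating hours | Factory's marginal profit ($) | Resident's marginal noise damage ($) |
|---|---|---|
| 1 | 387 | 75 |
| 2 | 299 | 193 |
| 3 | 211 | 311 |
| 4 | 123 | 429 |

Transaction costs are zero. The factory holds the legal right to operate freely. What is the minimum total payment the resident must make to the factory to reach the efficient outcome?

$334

Left alone the factory would choose level 4 (marginal profit stays positive).
Efficient level: k* = 2 (marginal profit ≥ marginal noise damage through 2).
The resident must at least cover the factory's forgone profit from cutting 4→2: 211 + 123 = 334.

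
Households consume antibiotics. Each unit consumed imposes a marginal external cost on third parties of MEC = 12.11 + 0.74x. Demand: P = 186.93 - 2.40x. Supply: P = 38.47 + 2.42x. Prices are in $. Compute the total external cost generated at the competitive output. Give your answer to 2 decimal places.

Market equilibrium (private): 38.47 + 2.42x = 186.93 - 2.40x → x_m = 30.8008.
Total external cost = ∫₀^{x_m} (12.11 + 0.74x) dx = 12.11×30.8008 + ½×0.74×30.8008² = 724.0127.

$724.01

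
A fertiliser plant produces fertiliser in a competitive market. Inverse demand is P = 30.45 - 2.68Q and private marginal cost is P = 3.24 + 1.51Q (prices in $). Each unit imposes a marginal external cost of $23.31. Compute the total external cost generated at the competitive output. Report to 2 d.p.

$151.38

Market equilibrium (private): 3.24 + 1.51Q = 30.45 - 2.68Q → Q_m = 6.4940.
Total external cost = MEC × Q_m = 23.31 × 6.4940 = 151.3751.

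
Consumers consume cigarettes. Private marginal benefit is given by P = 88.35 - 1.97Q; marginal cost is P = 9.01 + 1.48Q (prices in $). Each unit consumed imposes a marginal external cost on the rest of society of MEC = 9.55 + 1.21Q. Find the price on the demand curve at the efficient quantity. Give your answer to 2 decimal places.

Social marginal benefit = demand − MEC = 78.80 - 3.18Q.
Set SMB = MC: 78.80 - 3.18Q = 9.01 + 1.48Q → Q* = 14.9764.
Consumer price on the demand curve at Q*: 88.35 − 1.97×14.9764 = 58.8465.

P = $58.85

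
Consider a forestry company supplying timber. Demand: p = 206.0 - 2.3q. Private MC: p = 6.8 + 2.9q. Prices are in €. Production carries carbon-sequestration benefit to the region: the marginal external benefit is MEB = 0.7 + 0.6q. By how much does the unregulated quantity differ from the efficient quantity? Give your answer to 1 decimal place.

Market equilibrium (private): 6.8 + 2.9q = 206.0 - 2.3q → q_m = 38.3077.
Social marginal cost = private MC − MEB = 6.1 + 2.3q.
Set SMC = demand: 6.1 + 2.3q = 206.0 - 2.3q → q* = 43.4565.
Gap = |38.3077 − 43.4565| = 5.1488.

5.1 units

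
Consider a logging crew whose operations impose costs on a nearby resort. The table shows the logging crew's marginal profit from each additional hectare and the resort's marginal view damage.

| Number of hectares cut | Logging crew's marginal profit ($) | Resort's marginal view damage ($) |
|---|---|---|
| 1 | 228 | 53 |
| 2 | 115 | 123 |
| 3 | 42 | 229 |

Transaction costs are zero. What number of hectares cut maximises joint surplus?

Bargaining reaches the level where marginal profit last exceeds marginal view damage.
That holds through level 1 (228 ≥ 53) but not at 2 (115 < 123).

1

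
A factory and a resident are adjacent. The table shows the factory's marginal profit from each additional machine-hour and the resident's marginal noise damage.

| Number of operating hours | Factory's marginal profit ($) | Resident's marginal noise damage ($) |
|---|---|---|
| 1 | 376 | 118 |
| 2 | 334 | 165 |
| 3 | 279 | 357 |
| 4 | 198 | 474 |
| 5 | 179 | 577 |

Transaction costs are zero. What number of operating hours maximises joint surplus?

Bargaining reaches the level where marginal profit last exceeds marginal noise damage.
That holds through level 2 (334 ≥ 165) but not at 3 (279 < 357).

2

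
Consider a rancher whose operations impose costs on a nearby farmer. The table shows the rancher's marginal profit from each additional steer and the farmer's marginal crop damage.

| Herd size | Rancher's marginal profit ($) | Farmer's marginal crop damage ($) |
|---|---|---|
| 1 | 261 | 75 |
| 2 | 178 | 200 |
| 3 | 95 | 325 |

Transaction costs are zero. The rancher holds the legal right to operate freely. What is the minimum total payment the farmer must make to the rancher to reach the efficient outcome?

Left alone the rancher would choose level 3 (marginal profit stays positive).
Efficient level: k* = 1 (marginal profit ≥ marginal crop damage through 1).
The farmer must at least cover the rancher's forgone profit from cutting 3→1: 178 + 95 = 273.

$273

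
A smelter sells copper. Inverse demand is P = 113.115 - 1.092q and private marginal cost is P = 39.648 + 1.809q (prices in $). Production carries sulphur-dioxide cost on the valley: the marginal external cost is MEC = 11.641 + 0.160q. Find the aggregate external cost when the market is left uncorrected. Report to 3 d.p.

Market equilibrium (private): 39.648 + 1.809q = 113.115 - 1.092q → q_m = 25.3247.
Total external cost = ∫₀^{q_m} (11.641 + 0.160q) dq = 11.641×25.3247 + ½×0.160×25.3247² = 346.1121.

$346.112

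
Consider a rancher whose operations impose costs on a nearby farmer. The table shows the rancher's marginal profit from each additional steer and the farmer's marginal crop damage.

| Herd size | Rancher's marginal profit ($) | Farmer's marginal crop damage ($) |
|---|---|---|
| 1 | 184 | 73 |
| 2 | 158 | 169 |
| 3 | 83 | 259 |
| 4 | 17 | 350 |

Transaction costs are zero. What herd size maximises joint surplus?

1

Bargaining reaches the level where marginal profit last exceeds marginal crop damage.
That holds through level 1 (184 ≥ 73) but not at 2 (158 < 169).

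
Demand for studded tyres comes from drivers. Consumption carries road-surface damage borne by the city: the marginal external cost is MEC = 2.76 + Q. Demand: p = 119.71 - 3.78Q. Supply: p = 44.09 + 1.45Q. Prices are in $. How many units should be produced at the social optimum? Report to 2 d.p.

Social marginal benefit = demand − MEC = 116.95 - 4.78Q.
Set SMB = MC: 116.95 - 4.78Q = 44.09 + 1.45Q → Q* = 11.6950.

Q* = 11.70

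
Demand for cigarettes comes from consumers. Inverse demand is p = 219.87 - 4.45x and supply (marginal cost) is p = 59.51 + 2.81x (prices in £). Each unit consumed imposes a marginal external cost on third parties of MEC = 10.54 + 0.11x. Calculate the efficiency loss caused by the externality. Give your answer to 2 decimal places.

Market equilibrium (private): 59.51 + 2.81x = 219.87 - 4.45x → x_m = 22.0882.
Social marginal benefit = demand − MEC = 209.33 - 4.56x.
Set SMB = MC: 209.33 - 4.56x = 59.51 + 2.81x → x* = 20.3284.
Between x* and x_m the wedge MC − SMB runs linearly from 0 to MEC(x_m), so the loss is a triangle.
DWL = ½ × 1.7598 × 12.9697 = 11.4120.

DWL = £11.41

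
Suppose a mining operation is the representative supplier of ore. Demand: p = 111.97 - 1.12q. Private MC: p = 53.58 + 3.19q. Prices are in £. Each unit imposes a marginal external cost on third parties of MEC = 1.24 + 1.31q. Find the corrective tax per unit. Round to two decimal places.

tax = £14.56 per unit

Social marginal cost = private MC + MEC = 54.82 + 4.50q.
Set SMC = demand: 54.82 + 4.50q = 111.97 - 1.12q → q* = 10.1690.
The Pigouvian tax equals MEC at q*: 1.24 + 1.31×10.1690 = 14.5614.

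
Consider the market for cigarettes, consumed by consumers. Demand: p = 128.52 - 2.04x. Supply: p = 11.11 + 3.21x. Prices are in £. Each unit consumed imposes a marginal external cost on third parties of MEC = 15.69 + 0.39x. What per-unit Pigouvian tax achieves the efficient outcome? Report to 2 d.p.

tax = £22.72 per unit

Social marginal benefit = demand − MEC = 112.83 - 2.43x.
Set SMB = MC: 112.83 - 2.43x = 11.11 + 3.21x → x* = 18.0355.
The Pigouvian tax equals MEC at x*: 15.69 + 0.39×18.0355 = 22.7238.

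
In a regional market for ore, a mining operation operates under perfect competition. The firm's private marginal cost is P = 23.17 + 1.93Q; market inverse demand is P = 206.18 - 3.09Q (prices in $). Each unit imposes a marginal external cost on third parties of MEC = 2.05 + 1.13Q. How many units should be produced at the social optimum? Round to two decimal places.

Social marginal cost = private MC + MEC = 25.22 + 3.06Q.
Set SMC = demand: 25.22 + 3.06Q = 206.18 - 3.09Q → Q* = 29.4244.

Q* = 29.42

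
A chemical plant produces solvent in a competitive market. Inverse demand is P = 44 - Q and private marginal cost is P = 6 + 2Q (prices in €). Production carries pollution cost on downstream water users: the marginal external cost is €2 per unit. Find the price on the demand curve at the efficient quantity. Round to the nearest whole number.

P = €32

Social marginal cost = private MC + MEC = 8 + 2Q.
Set SMC = demand: 8 + 2Q = 44 - Q → Q* = 12.0000.
Consumer price on the demand curve at Q*: 44 − 1×12.0000 = 32.0000.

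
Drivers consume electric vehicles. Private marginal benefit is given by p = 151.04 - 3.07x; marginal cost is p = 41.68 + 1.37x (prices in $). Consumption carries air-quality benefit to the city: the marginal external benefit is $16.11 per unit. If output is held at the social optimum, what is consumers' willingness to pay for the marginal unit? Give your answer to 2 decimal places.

Social marginal benefit = demand + MEB = 167.15 - 3.07x.
Set SMB = MC: 167.15 - 3.07x = 41.68 + 1.37x → x* = 28.2590.
Consumer price on the demand curve at x*: 151.04 − 3.07×28.2590 = 64.2849.

P = $64.28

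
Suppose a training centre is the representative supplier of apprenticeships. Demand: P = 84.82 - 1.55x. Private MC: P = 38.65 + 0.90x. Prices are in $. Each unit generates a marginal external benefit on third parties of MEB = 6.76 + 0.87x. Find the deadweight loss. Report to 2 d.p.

DWL = $169.67

Market equilibrium (private): 38.65 + 0.90x = 84.82 - 1.55x → x_m = 18.8449.
Social marginal cost = private MC − MEB = 31.89 + 0.03x.
Set SMC = demand: 31.89 + 0.03x = 84.82 - 1.55x → x* = 33.5000.
Height of the DWL triangle at x_m is demand(x_m) − SMC(x_m) = MEB(x_m) = 23.1551.
DWL = ½ × 14.6551 × 23.1551 = 169.6702.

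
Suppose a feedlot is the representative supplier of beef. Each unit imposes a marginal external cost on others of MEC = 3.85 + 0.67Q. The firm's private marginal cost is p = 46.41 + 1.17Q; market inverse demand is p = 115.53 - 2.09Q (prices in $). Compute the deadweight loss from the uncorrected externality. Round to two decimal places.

Market equilibrium (private): 46.41 + 1.17Q = 115.53 - 2.09Q → Q_m = 21.2025.
Social marginal cost = private MC + MEC = 50.26 + 1.84Q.
Set SMC = demand: 50.26 + 1.84Q = 115.53 - 2.09Q → Q* = 16.6081.
The welfare-loss triangle has base |Q_m − Q*| and height MEC(Q_m) (the vertical gap between SMC and demand is zero at Q* and MEC at Q_m).
DWL = ½ × 4.5944 × 18.0556 = 41.4773.

DWL = $41.48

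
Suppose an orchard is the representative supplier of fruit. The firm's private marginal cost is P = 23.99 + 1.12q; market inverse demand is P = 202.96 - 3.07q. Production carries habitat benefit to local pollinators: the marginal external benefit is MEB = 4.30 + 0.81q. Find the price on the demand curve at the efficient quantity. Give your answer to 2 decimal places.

P = 36.50

Social marginal cost = private MC − MEB = 19.69 + 0.31q.
Set SMC = demand: 19.69 + 0.31q = 202.96 - 3.07q → q* = 54.2219.
Consumer price on the demand curve at q*: 202.96 − 3.07×54.2219 = 36.4988.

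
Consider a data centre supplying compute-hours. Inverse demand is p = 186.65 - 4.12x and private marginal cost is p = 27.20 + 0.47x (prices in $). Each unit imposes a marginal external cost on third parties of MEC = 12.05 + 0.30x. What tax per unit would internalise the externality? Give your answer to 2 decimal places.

Social marginal cost = private MC + MEC = 39.25 + 0.77x.
Set SMC = demand: 39.25 + 0.77x = 186.65 - 4.12x → x* = 30.1431.
The Pigouvian tax equals MEC at x*: 12.05 + 0.30×30.1431 = 21.0929.

tax = $21.09 per unit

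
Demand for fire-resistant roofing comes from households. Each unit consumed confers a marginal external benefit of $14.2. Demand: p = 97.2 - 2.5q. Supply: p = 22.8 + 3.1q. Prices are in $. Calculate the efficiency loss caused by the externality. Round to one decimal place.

DWL = $18.0

Market equilibrium (private): 22.8 + 3.1q = 97.2 - 2.5q → q_m = 13.2857.
Social marginal benefit = demand + MEB = 111.4 - 2.5q.
Set SMB = MC: 111.4 - 2.5q = 22.8 + 3.1q → q* = 15.8214.
The loss is the area between SMB and MC from q* to q_m; with linear curves that's a triangle of height MEB(q_m).
DWL = ½ × 2.5357 × 14.2000 = 18.0035.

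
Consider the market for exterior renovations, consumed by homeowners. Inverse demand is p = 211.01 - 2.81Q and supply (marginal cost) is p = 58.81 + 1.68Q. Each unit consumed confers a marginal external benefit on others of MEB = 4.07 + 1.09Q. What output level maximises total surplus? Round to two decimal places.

Social marginal benefit = demand + MEB = 215.08 - 1.72Q.
Set SMB = MC: 215.08 - 1.72Q = 58.81 + 1.68Q → Q* = 45.9618.

Q* = 45.96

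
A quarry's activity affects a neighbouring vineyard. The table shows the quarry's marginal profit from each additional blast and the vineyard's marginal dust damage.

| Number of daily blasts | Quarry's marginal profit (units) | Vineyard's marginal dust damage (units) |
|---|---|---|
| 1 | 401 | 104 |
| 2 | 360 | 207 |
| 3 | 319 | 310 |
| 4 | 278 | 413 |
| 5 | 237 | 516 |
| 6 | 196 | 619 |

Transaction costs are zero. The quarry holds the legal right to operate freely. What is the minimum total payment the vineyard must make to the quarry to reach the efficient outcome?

711

Left alone the quarry would choose level 6 (marginal profit stays positive).
Efficient level: k* = 3 (marginal profit ≥ marginal dust damage through 3).
The vineyard must at least cover the quarry's forgone profit from cutting 6→3: 278 + 237 + 196 = 711.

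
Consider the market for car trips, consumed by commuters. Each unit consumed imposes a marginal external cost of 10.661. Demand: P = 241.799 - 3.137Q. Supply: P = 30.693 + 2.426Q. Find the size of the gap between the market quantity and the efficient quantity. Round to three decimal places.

Market equilibrium (private): 30.693 + 2.426Q = 241.799 - 3.137Q → Q_m = 37.9482.
Social marginal benefit = demand − MEC = 231.138 - 3.137Q.
Set SMB = MC: 231.138 - 3.137Q = 30.693 + 2.426Q → Q* = 36.0318.
Gap = |37.9482 − 36.0318| = 1.9164.

1.916 units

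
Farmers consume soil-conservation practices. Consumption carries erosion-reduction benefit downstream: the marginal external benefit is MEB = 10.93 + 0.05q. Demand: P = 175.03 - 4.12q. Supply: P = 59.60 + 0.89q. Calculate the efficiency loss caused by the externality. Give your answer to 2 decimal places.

DWL = 14.72

Market equilibrium (private): 59.60 + 0.89q = 175.03 - 4.12q → q_m = 23.0399.
Social marginal benefit = demand + MEB = 185.96 - 4.07q.
Set SMB = MC: 185.96 - 4.07q = 59.60 + 0.89q → q* = 25.4758.
Height of the DWL triangle at q_m is SMB(q_m) − MC(q_m) = MEB(q_m) = 12.0820.
DWL = ½ × 2.4359 × 12.0820 = 14.7153.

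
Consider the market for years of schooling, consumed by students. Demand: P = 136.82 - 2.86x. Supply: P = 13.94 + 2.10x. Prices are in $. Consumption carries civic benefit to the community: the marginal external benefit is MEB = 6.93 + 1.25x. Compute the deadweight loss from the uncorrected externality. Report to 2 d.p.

Market equilibrium (private): 13.94 + 2.10x = 136.82 - 2.86x → x_m = 24.7742.
Social marginal benefit = demand + MEB = 143.75 - 1.61x.
Set SMB = MC: 143.75 - 1.61x = 13.94 + 2.10x → x* = 34.9892.
The loss is the area between SMB and MC from x* to x_m; with linear curves that's a triangle of height MEB(x_m).
DWL = ½ × 10.2150 × 37.8977 = 193.5625.

DWL = $193.56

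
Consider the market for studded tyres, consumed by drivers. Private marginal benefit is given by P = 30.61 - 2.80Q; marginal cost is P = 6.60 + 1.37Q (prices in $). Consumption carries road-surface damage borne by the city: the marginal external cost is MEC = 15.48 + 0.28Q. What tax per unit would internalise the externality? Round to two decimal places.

Social marginal benefit = demand − MEC = 15.13 - 3.08Q.
Set SMB = MC: 15.13 - 3.08Q = 6.60 + 1.37Q → Q* = 1.9169.
The Pigouvian tax equals MEC at Q*: 15.48 + 0.28×1.9169 = 16.0167.

tax = $16.02 per unit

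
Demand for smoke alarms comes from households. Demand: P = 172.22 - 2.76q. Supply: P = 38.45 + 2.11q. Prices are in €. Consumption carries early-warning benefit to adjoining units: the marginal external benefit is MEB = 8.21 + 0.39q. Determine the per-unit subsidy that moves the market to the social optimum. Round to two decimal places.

Social marginal benefit = demand + MEB = 180.43 - 2.37q.
Set SMB = MC: 180.43 - 2.37q = 38.45 + 2.11q → q* = 31.6920.
The Pigouvian subsidy equals MEB at q*: 8.21 + 0.39×31.6920 = 20.5699.

subsidy = €20.57 per unit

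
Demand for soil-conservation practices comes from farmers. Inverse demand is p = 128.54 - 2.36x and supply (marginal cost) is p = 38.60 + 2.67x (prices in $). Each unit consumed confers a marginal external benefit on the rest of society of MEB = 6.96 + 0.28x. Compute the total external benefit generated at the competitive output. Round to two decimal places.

$169.21

Market equilibrium (private): 38.60 + 2.67x = 128.54 - 2.36x → x_m = 17.8807.
Total external benefit = ∫₀^{x_m} (6.96 + 0.28x) dx = 6.96×17.8807 + ½×0.28×17.8807² = 169.2104.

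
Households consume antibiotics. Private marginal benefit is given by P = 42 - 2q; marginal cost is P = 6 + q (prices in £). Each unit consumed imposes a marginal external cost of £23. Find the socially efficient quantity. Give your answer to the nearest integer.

q* = 4

Social marginal benefit = demand − MEC = 19 - 2q.
Set SMB = MC: 19 - 2q = 6 + q → q* = 4.3333.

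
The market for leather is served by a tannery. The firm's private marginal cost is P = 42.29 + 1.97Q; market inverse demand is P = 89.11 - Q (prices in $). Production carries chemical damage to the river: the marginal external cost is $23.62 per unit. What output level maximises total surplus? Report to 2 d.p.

Q* = 7.81

Social marginal cost = private MC + MEC = 65.91 + 1.97Q.
Set SMC = demand: 65.91 + 1.97Q = 89.11 - Q → Q* = 7.8114.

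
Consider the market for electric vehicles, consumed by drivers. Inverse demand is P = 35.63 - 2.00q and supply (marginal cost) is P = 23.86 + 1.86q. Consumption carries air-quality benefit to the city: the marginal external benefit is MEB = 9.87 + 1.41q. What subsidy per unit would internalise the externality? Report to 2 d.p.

Social marginal benefit = demand + MEB = 45.50 - 0.59q.
Set SMB = MC: 45.50 - 0.59q = 23.86 + 1.86q → q* = 8.8327.
The Pigouvian subsidy equals MEB at q*: 9.87 + 1.41×8.8327 = 22.3241.

subsidy = 22.32 per unit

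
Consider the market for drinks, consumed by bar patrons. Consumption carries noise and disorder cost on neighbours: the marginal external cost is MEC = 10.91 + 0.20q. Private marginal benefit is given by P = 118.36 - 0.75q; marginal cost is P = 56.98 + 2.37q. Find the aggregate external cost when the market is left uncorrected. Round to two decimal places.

253.34

Market equilibrium (private): 56.98 + 2.37q = 118.36 - 0.75q → q_m = 19.6731.
Total external cost = ∫₀^{q_m} (10.91 + 0.20q) dq = 10.91×19.6731 + ½×0.20×19.6731² = 253.3366.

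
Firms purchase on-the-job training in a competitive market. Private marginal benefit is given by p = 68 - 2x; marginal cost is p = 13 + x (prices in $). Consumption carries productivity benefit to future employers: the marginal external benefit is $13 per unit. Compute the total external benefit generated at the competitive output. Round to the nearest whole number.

$238

Market equilibrium (private): 13 + x = 68 - 2x → x_m = 18.3333.
Total external benefit = MEB × x_m = 13 × 18.3333 = 238.3329.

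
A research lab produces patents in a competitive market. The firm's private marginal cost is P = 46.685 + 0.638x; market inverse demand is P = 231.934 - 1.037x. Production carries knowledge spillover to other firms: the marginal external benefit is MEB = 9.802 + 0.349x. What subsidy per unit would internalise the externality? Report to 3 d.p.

subsidy = 61.139 per unit

Social marginal cost = private MC − MEB = 36.883 + 0.289x.
Set SMC = demand: 36.883 + 0.289x = 231.934 - 1.037x → x* = 147.0973.
The Pigouvian subsidy equals MEB at x*: 9.802 + 0.349×147.0973 = 61.1390.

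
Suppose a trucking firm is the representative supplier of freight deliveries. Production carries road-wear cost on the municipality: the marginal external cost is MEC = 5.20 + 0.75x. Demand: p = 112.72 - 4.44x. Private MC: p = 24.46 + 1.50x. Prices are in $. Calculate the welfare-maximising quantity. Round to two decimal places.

Social marginal cost = private MC + MEC = 29.66 + 2.25x.
Set SMC = demand: 29.66 + 2.25x = 112.72 - 4.44x → x* = 12.4155.

x* = 12.42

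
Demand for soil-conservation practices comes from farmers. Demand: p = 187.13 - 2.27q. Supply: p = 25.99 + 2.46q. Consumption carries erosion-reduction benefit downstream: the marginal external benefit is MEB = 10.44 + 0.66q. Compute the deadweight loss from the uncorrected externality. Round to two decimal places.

DWL = 133.17

Market equilibrium (private): 25.99 + 2.46q = 187.13 - 2.27q → q_m = 34.0677.
Social marginal benefit = demand + MEB = 197.57 - 1.61q.
Set SMB = MC: 197.57 - 1.61q = 25.99 + 2.46q → q* = 42.1572.
The welfare-loss triangle has base |q_m − q*| and height MEB(q_m) (the vertical gap between SMB and MC is zero at q* and MEB at q_m).
DWL = ½ × 8.0895 × 32.9247 = 133.1722.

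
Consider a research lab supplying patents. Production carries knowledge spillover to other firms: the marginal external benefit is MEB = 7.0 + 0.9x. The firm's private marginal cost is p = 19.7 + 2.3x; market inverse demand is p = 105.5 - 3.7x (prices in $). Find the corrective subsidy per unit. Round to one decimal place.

Social marginal cost = private MC − MEB = 12.7 + 1.4x.
Set SMC = demand: 12.7 + 1.4x = 105.5 - 3.7x → x* = 18.1961.
The Pigouvian subsidy equals MEB at x*: 7.0 + 0.9×18.1961 = 23.3765.

subsidy = $23.4 per unit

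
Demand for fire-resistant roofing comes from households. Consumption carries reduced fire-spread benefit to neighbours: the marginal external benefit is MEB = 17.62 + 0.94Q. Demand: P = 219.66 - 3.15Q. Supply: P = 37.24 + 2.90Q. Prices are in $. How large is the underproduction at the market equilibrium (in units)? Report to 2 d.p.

Market equilibrium (private): 37.24 + 2.90Q = 219.66 - 3.15Q → Q_m = 30.1521.
Social marginal benefit = demand + MEB = 237.28 - 2.21Q.
Set SMB = MC: 237.28 - 2.21Q = 37.24 + 2.90Q → Q* = 39.1468.
Gap = |30.1521 − 39.1468| = 8.9947.

8.99 units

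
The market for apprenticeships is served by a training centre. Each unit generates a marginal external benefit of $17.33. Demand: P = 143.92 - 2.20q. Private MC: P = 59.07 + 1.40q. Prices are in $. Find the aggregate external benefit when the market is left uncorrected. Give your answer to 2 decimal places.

$408.46

Market equilibrium (private): 59.07 + 1.40q = 143.92 - 2.20q → q_m = 23.5694.
Total external benefit = MEB × q_m = 17.33 × 23.5694 = 408.4577.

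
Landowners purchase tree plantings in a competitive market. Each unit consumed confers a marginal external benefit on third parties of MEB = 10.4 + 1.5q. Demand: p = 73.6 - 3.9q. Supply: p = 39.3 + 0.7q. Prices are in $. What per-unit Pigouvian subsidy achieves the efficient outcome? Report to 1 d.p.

subsidy = $32.0 per unit

Social marginal benefit = demand + MEB = 84.0 - 2.4q.
Set SMB = MC: 84.0 - 2.4q = 39.3 + 0.7q → q* = 14.4194.
The Pigouvian subsidy equals MEB at q*: 10.4 + 1.5×14.4194 = 32.0291.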